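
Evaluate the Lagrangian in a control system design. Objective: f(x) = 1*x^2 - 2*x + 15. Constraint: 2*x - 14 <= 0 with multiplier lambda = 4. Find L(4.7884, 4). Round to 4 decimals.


Step 1: Evaluate f(x).
f(4.7884) = 1*4.7884^2 - 2*4.7884 + 15 = 28.352
Step 2: Evaluate g(x).
g(4.7884) = 2*4.7884 - 14 = -4.4232
Step 3: Compute Lagrangian.
L = 28.352 + 4*-4.4232 = 10.6592


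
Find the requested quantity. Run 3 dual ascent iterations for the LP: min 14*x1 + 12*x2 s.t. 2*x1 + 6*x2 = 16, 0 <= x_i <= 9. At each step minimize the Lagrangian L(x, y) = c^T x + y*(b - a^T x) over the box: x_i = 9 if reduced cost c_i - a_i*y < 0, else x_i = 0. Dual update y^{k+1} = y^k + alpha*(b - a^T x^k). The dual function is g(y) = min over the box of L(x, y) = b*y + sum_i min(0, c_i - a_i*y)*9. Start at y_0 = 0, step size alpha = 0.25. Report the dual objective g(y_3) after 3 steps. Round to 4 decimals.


Dual ascent for LP: min 14*x1 + 12*x2, 2*x1 + 6*x2 = 16, 0 <= x_i <= 9
Step 1: y^k = 0.0, reduced costs: (14.0, 12.0)
  x^k = (0.0, 0.0), subgradient = b - a^T x = 16.0
  y^{k+1} = 0.0 + 0.25*16.0 = 4.0
Step 2: y^k = 4.0, reduced costs: (6.0, -12.0)
  x^k = (0.0, 9.0), subgradient = b - a^T x = -38.0
  y^{k+1} = 4.0 + 0.25*-38.0 = -5.5
Step 3: y^k = -5.5, reduced costs: (25.0, 45.0)
  x^k = (0.0, 0.0), subgradient = b - a^T x = 16.0
  y^{k+1} = -5.5 + 0.25*16.0 = -1.5
Dual objective at y_3 = -1.5: reduced costs (17.0, 21.0), box minimizer x = (0.0, 0.0)
g(y_3) = b*y + (c1 - a1*y)*x1 + (c2 - a2*y)*x2 = 16*(-1.5) + 17.0*0.0 + 21.0*0.0 = -24.0 + 0.0 + 0.0 = -24.0


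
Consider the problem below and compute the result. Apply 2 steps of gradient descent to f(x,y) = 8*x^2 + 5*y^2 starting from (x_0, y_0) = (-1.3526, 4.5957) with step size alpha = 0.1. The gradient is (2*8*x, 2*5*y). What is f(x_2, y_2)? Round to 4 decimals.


Gradient descent on f(x,y) = 8*x^2 + 5*y^2.
Starting point: (-1.3526, 4.5957), alpha = 0.1
Step 1: grad_x = 2*8*-1.3526 = -21.6416, grad_y = 2*5*4.5957 = 45.957
  x_1 = -1.3526 - 0.1*-21.6416 = 0.8116
  y_1 = 4.5957 - 0.1*45.957 = 0.0
Step 2: grad_x = 2*8*0.8116 = 12.985, grad_y = 2*5*0.0 = 0.0
  x_2 = 0.8116 - 0.1*12.985 = -0.4869
  y_2 = 0.0 - 0.1*0.0 = 0.0
f(-0.4869, 0.0) = 8*(-0.4869)^2 + 5*0.0^2 = 1.8969


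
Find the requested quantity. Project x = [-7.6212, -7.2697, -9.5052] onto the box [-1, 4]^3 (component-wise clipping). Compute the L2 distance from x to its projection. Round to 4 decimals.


Project each component onto [-1, 4].
clip(-7.6212) = -1.0, clip(-7.2697) = -1.0, clip(-9.5052) = -1.0
Projection = [-1.0, -1.0, -1.0]
Squared diffs: [43.8403, 39.3091, 72.3384]
Distance = sqrt(155.4878) = 12.4695


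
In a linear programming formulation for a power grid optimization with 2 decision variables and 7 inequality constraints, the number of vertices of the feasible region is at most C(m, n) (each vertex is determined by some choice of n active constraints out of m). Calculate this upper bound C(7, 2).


Each vertex corresponds to some choice of n active constraints out of m, so the number of vertices is at most C(m, n) = m! / (n!(m-n)!).
m = 7, n = 2
Numerator: 7 * 6
Denominator: 2! = 2
C(7, 2) = 21


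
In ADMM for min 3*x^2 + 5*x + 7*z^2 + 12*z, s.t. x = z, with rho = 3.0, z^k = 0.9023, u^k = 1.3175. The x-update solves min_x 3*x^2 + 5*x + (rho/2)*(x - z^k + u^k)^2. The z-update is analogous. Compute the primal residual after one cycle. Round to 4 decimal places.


ADMM iteration with rho = 3.0, z^k = 0.9023, u^k = 1.3175
Step 1: x-update.
Minimize 3*x^2 + 5*x + (3.0/2)*(x - 0.9023 + 1.3175)^2
FOC: (2*3 + 3.0)*x = -5 + 3.0*(0.9023 - 1.3175)
x^{k+1} = -0.694
Step 2: z-update.
Minimize 7*z^2 + 12*z + (3.0/2)*(-0.694 - z + 1.3175)^2
FOC: (2*7 + 3.0)*z = -12 + 3.0*(-0.694 + 1.3175)
z^{k+1} = -0.5958
Step 3: u-update.
u^{k+1} = 1.3175 - 0.694 + 0.5958 = 1.2194
Step 4: Primal residual = |-0.694 + 0.5958| = 0.0981


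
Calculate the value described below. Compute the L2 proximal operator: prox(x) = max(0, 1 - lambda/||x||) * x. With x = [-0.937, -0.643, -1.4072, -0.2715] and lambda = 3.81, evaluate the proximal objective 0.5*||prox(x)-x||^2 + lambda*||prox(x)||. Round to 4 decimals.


Step 1: Compute ||x||.
||x|| = 1.829
Step 2: Compute scaling factor.
scale = max(0, 1 - 3.81/1.829) = 0.0
Step 3: prox(x) = [-0.0, -0.0, -0.0, -0.0]
||prox(x)|| = 0.0
Step 4: Proximal objective.
0.5*||prox-x||^2 = 1.6727
lambda*||prox|| = 0.0
Total = 1.6727


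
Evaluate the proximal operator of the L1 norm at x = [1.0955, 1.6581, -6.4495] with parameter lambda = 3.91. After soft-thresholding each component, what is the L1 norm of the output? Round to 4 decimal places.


Soft-thresholding with lambda = 3.91:
prox(1.0955) = sign(1.0955)*max(|1.0955| - 3.91, 0) = 0.0
prox(1.6581) = sign(1.6581)*max(|1.6581| - 3.91, 0) = 0.0
prox(-6.4495) = sign(-6.4495)*max(|-6.4495| - 3.91, 0) = -2.5395
prox(x) = [0.0, 0.0, -2.5395]
||prox(x)||_1 = 0.0 + 0.0 + 2.5395 = 2.5395


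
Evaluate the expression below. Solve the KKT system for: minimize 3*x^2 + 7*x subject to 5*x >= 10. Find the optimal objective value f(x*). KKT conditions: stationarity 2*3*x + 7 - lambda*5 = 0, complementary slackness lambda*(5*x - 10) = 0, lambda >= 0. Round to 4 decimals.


Step 1: Try lambda = 0 (constraint inactive).
x_unc = -7/(2*3) = -1.1667
Check: 5*-1.1667 = -5.8335 < 10 -- violated!
Step 2: Constraint must be active: 5*x = 10
x* = 10/5 = 2.0
lambda = (2*3*2.0 + 7)/5 = 3.8
Step 3: Compute optimal value.
f(x*) = 3*2.0^2 + 7*2.0 = 26.0


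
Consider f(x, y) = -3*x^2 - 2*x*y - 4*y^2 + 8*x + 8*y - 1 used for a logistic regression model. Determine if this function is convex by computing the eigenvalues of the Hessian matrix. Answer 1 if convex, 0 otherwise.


The Hessian of f(x,y) = -3*x^2 - 2*x*y - 4*y^2 + 8*x + 8*y - 1 is:
H = [[-6, -2], [-2, -8]]
Trace = -6 - 8 = -14
Determinant = -6*-8 - (-2)^2 = 44
Discriminant = (-14)^2 - 4*44 = 20.0
Eigenvalues: lambda_1 = -9.2361, lambda_2 = -4.7639
The function is not convex.

0


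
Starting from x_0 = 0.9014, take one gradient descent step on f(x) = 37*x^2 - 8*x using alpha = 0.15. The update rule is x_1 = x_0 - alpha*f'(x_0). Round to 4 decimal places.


We compute the gradient at x_0 and apply the update.
f'(x) = 74*x - 8
f'(0.9014) = 74*0.9014 - 8 = 58.7036
x_1 = 0.9014 - 0.15*58.7036 = -7.9041


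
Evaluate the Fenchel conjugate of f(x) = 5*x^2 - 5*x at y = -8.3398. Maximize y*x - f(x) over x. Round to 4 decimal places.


f*(y) = sup_x {y*x - a*x^2 - b*x} = sup_x {(y-b)*x - a*x^2}
FOC: (y - b) - 2a*x = 0 => x* = (y - b)/(2a)
x* = (-8.3398 + 5)/(2*5) = -0.334
f*(-8.3398) = (y-b)^2/(4a) = (-8.3398 + 5)^2/(4*5)
= 11.1543/20 = 0.5577


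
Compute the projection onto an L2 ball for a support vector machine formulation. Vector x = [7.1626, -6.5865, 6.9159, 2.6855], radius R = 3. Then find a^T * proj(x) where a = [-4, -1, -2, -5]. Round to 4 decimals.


Step 1: Compute ||x|| (intermediates to 6 decimals).
||x|| = sqrt(7.1626^2 + (-6.5865)^2 + 6.9159^2 + 2.6855^2) = 12.236274
Step 2: Project.
Since ||x|| > R, scale = R/||x|| = 3/12.236274 = 0.245173, proj(x) = scale * x
proj(x) = [1.756076, -1.614832, 1.695592, 0.658412]
Step 3: Dot product.
a^T * proj(x) = -4*1.756076 - 1*(-1.614832) - 2*1.695592 - 5*0.658412 = -12.0927


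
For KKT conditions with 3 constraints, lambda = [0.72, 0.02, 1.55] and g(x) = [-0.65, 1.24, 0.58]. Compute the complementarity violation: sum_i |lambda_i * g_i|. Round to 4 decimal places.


KKT complementary slackness check:
lambda_1 * g_1 = 0.72 * -0.65 = -0.468
lambda_2 * g_2 = 0.02 * 1.24 = 0.0248
lambda_3 * g_3 = 1.55 * 0.58 = 0.899
Total violation = 0.468 + 0.0248 + 0.899 = 1.3918


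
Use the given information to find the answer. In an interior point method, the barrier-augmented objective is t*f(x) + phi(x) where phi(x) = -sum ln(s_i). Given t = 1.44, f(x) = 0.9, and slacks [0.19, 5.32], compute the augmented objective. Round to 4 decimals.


Step 1: Compute log-barrier.
ln values: [-1.6607, 1.6715]
phi = -(-1.6607 + 1.6715) = -0.0107
Step 2: Compute augmented objective.
t*f(x) = 1.44*0.9 = 1.296
Total = 1.296 - 0.0107 = 1.2853


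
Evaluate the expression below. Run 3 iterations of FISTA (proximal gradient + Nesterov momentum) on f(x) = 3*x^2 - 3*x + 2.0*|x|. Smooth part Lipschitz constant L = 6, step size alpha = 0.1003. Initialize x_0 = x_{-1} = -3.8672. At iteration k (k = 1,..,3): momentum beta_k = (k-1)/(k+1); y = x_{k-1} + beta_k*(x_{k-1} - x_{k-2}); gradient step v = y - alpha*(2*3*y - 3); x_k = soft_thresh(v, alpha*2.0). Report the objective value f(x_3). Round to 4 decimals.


FISTA on f(x) = 3*x^2 - 3*x + 2.0*|x|
L = 6, alpha = 0.1003
Iteration 1: beta = 0.0, y = -3.8672 + 0.0*(-3.8672 + 3.8672) = -3.8672
  grad(y) = -26.2032, v = y - alpha*grad = -1.239
  prox(v) = soft_thresh(-1.239, 0.2006) = -1.0384
Iteration 2: beta = 0.3333, y = -1.0384 + 0.3333*(-1.0384 + 3.8672) = -0.0955
  grad(y) = -3.573, v = y - alpha*grad = 0.2629
  prox(v) = soft_thresh(0.2629, 0.2006) = 0.0623
Iteration 3: beta = 0.5, y = 0.0623 + 0.5*(0.0623 + 1.0384) = 0.6126
  grad(y) = 0.6757, v = y - alpha*grad = 0.5448
  prox(v) = soft_thresh(0.5448, 0.2006) = 0.3442
f(x_3) = 3*0.3442^2 - 3*0.3442 + 2.0*|0.3442| = 0.0113


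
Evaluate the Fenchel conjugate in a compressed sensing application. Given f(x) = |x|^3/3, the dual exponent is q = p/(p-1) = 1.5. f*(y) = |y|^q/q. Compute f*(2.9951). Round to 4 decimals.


The conjugate exponent q satisfies 1/p + 1/q = 1.
p = 3, so q = 3/(3 - 1) = 1.5
|y|^q = 2.9951^1.5 = 5.1834
f*(2.9951) = 5.1834 / 1.5 = 3.4556


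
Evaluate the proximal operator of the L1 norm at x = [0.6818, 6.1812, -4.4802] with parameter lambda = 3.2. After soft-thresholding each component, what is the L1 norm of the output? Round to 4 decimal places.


Soft-thresholding with lambda = 3.2:
prox(0.6818) = sign(0.6818)*max(|0.6818| - 3.2, 0) = 0.0
prox(6.1812) = sign(6.1812)*max(|6.1812| - 3.2, 0) = 2.9812
prox(-4.4802) = sign(-4.4802)*max(|-4.4802| - 3.2, 0) = -1.2802
prox(x) = [0.0, 2.9812, -1.2802]
||prox(x)||_1 = 0.0 + 2.9812 + 1.2802 = 4.2614


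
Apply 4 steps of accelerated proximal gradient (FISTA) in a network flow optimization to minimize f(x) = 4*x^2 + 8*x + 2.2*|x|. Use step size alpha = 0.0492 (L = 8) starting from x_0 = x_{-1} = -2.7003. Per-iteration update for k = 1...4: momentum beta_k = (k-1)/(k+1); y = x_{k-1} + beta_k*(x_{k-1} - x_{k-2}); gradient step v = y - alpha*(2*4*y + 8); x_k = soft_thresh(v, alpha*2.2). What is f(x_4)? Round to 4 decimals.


FISTA on f(x) = 4*x^2 + 8*x + 2.2*|x|
L = 8, alpha = 0.0492
Iteration 1: beta = 0.0, y = -2.7003 + 0.0*(-2.7003 + 2.7003) = -2.7003
  grad(y) = -13.6024, v = y - alpha*grad = -2.0311
  prox(v) = soft_thresh(-2.0311, 0.1082) = -1.9228
Iteration 2: beta = 0.3333, y = -1.9228 + 0.3333*(-1.9228 + 2.7003) = -1.6637
  grad(y) = -5.3093, v = y - alpha*grad = -1.4024
  prox(v) = soft_thresh(-1.4024, 0.1082) = -1.2942
Iteration 3: beta = 0.5, y = -1.2942 + 0.5*(-1.2942 + 1.9228) = -0.9799
  grad(y) = 0.1608, v = y - alpha*grad = -0.9878
  prox(v) = soft_thresh(-0.9878, 0.1082) = -0.8796
Iteration 4: beta = 0.6, y = -0.8796 + 0.6*(-0.8796 + 1.2942) = -0.6308
  grad(y) = 2.9537, v = y - alpha*grad = -0.7761
  prox(v) = soft_thresh(-0.7761, 0.1082) = -0.6679
f(x_4) = 4*(-0.6679)^2 + 8*(-0.6679) + 2.2*|-0.6679| = -2.0894


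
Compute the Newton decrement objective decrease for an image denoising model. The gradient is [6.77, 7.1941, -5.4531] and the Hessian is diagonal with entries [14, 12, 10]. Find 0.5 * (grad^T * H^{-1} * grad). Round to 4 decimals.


Step 1: H is diagonal, so H^(-1) * g = [0.4836, 0.5995, -0.5453].
Step 2: g^T H^(-1) g = sum_i g_i^2 / H_ii
  = (6.77)^2/14 + (7.1941)^2/12 + (-5.4531)^2/10
  = 3.2738 + 4.3129 + 2.9736 = 10.5603
Step 3: Objective decrease = 0.5 * g^T H^(-1) g = 5.2802


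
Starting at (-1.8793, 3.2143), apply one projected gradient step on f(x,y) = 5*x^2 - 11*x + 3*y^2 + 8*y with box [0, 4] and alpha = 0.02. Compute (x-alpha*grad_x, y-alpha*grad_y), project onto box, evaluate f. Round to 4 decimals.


Step 1: Compute gradient at (-1.8793, 3.2143).
grad_x = 2*5*-1.8793 - 11 = -29.793
grad_y = 2*3*3.2143 + 8 = 27.2858
Step 2: Gradient step.
x_raw = -1.8793 - 0.02*-29.793 = -1.2834
y_raw = 3.2143 - 0.02*27.2858 = 2.6686
Step 3: Project onto [0, 4].
x_proj = clip(-1.2834) = 0.0
y_proj = clip(2.6686) = 2.6686
Step 4: Evaluate f.
f(0.0, 2.6686) = 42.7127


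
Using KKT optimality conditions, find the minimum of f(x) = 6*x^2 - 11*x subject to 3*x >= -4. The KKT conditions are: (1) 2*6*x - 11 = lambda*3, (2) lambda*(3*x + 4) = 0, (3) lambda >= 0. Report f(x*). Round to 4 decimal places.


Step 1: Try lambda = 0 (constraint inactive).
Stationarity: 2*6*x - 11 = 0
x* = 11/(2*6) = 11/12 = 0.9167 (rounded; the exact value 11/12 is used below)
Check constraint: 3*0.9167 = 2.7501 >= -4 -- satisfied.
Step 2: Compute optimal value.
f(x*) = 6*(11/12)^2 - 11*(11/12) = -5.0417


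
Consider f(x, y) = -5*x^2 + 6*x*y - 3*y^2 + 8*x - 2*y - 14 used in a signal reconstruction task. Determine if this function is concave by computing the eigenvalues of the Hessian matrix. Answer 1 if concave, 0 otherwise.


The Hessian of f(x,y) = -5*x^2 + 6*x*y - 3*y^2 + 8*x - 2*y - 14 is:
H = [[-10, 6], [6, -6]]
Trace = -10 - 6 = -16
Determinant = -10*-6 - (6)^2 = 24
Discriminant = (-16)^2 - 4*24 = 160.0
Eigenvalues: lambda_1 = -14.3246, lambda_2 = -1.6754
The function is concave.

1


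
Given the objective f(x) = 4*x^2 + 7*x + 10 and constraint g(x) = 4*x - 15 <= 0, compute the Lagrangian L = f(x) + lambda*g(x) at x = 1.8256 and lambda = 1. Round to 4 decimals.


Step 1: Evaluate f(x).
f(1.8256) = 4*1.8256^2 + 7*1.8256 + 10 = 36.1105
Step 2: Evaluate g(x).
g(1.8256) = 4*1.8256 - 15 = -7.6976
Step 3: Compute Lagrangian.
L = 36.1105 + 1*-7.6976 = 28.4129


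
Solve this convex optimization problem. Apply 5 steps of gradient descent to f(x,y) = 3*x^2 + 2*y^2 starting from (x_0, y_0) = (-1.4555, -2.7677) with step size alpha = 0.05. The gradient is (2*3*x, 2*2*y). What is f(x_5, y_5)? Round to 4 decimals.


Gradient descent on f(x,y) = 3*x^2 + 2*y^2.
Starting point: (-1.4555, -2.7677), alpha = 0.05
Step 1: grad_x = 2*3*-1.4555 = -8.733, grad_y = 2*2*-2.7677 = -11.0708
  x_1 = -1.4555 - 0.05*-8.733 = -1.0189
  y_1 = -2.7677 - 0.05*-11.0708 = -2.2142
Step 2: grad_x = 2*3*-1.0189 = -6.1131, grad_y = 2*2*-2.2142 = -8.8566
  x_2 = -1.0189 - 0.05*-6.1131 = -0.7132
  y_2 = -2.2142 - 0.05*-8.8566 = -1.7713
Step 3: grad_x = 2*3*-0.7132 = -4.2792, grad_y = 2*2*-1.7713 = -7.0853
  x_3 = -0.7132 - 0.05*-4.2792 = -0.4992
  y_3 = -1.7713 - 0.05*-7.0853 = -1.4171
Step 4: grad_x = 2*3*-0.4992 = -2.9954, grad_y = 2*2*-1.4171 = -5.6682
  x_4 = -0.4992 - 0.05*-2.9954 = -0.3495
  y_4 = -1.4171 - 0.05*-5.6682 = -1.1336
Step 5: grad_x = 2*3*-0.3495 = -2.0968, grad_y = 2*2*-1.1336 = -4.5346
  x_5 = -0.3495 - 0.05*-2.0968 = -0.2446
  y_5 = -1.1336 - 0.05*-4.5346 = -0.9069
f(-0.2446, -0.9069) = 3*(-0.2446)^2 + 2*(-0.9069)^2 = 1.8245


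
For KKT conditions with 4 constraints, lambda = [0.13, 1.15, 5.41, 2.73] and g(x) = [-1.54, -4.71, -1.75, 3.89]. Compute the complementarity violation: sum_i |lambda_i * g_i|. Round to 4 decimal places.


KKT complementary slackness check:
lambda_1 * g_1 = 0.13 * -1.54 = -0.2002
lambda_2 * g_2 = 1.15 * -4.71 = -5.4165
lambda_3 * g_3 = 5.41 * -1.75 = -9.4675
lambda_4 * g_4 = 2.73 * 3.89 = 10.6197
Total violation = 0.2002 + 5.4165 + 9.4675 + 10.6197 = 25.7039


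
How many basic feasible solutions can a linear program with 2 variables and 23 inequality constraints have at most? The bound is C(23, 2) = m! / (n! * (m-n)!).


Each vertex corresponds to some choice of n active constraints out of m, so the number of vertices is at most C(m, n) = m! / (n!(m-n)!).
m = 23, n = 2
Numerator: 23 * 22
Denominator: 2! = 2
C(23, 2) = 253


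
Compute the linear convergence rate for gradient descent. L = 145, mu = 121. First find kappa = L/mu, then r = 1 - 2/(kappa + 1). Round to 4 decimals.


Step 1: Compute the condition number.
kappa = L/mu = 145/121 = 1.1983
Step 2: Compute the convergence rate.
r = 1 - 2/(kappa + 1) = 1 - 2*mu/(L + mu) = (L - mu)/(L + mu) = 24/266 = 0.0902


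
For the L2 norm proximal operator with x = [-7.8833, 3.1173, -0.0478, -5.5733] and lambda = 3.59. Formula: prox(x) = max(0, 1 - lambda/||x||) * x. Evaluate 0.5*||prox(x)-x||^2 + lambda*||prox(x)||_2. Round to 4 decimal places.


Step 1: Compute ||x||.
||x|| = 10.1453
Step 2: Compute scaling factor.
scale = max(0, 1 - 3.59/10.1453) = 0.6461
Step 3: prox(x) = [-5.0937, 2.0142, -0.0309, -3.6011]
||prox(x)|| = 6.5553
Step 4: Proximal objective.
0.5*||prox-x||^2 = 6.4441
lambda*||prox|| = 23.5335
Total = 29.9777


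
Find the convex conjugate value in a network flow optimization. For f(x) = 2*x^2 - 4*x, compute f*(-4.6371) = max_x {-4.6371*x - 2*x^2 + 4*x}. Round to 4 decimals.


f*(y) = sup_x {y*x - a*x^2 - b*x} = sup_x {(y-b)*x - a*x^2}
FOC: (y - b) - 2a*x = 0 => x* = (y - b)/(2a)
x* = (-4.6371 + 4)/(2*2) = -0.1593
f*(-4.6371) = (y-b)^2/(4a) = (-4.6371 + 4)^2/(4*2)
= 0.4059/8 = 0.0507


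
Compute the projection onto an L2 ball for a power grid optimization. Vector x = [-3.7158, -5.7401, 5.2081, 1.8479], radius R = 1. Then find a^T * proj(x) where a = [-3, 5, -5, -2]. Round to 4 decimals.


Step 1: Compute ||x|| (intermediates to 6 decimals).
||x|| = sqrt((-3.7158)^2 + (-5.7401)^2 + 5.2081^2 + 1.8479^2) = 8.791755
Step 2: Project.
Since ||x|| > R, scale = R/||x|| = 1/8.791755 = 0.113743, proj(x) = scale * x
proj(x) = [-0.422646, -0.652896, 0.592385, 0.210186]
Step 3: Dot product.
a^T * proj(x) = -3*(-0.422646) + 5*(-0.652896) - 5*0.592385 - 2*0.210186 = -5.3788


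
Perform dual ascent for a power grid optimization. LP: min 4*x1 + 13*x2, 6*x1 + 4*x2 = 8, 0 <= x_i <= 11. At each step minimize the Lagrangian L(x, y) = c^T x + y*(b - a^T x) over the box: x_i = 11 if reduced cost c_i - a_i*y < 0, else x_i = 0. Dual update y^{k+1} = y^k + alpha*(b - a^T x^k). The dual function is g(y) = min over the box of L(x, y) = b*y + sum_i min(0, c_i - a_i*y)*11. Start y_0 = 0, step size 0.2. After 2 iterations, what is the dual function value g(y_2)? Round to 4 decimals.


Dual ascent for LP: min 4*x1 + 13*x2, 6*x1 + 4*x2 = 8, 0 <= x_i <= 11
Step 1: y^k = 0.0, reduced costs: (4.0, 13.0)
  x^k = (0.0, 0.0), subgradient = b - a^T x = 8.0
  y^{k+1} = 0.0 + 0.2*8.0 = 1.6
Step 2: y^k = 1.6, reduced costs: (-5.6, 6.6)
  x^k = (11.0, 0.0), subgradient = b - a^T x = -58.0
  y^{k+1} = 1.6 + 0.2*-58.0 = -10.0
Dual objective at y_2 = -10.0: reduced costs (64.0, 53.0), box minimizer x = (0.0, 0.0)
g(y_2) = b*y + (c1 - a1*y)*x1 + (c2 - a2*y)*x2 = 8*(-10.0) + 64.0*0.0 + 53.0*0.0 = -80.0 + 0.0 + 0.0 = -80.0


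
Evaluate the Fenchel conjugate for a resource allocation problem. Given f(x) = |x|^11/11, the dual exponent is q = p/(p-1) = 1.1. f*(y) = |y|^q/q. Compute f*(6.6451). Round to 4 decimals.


The conjugate exponent q satisfies 1/p + 1/q = 1.
p = 11, so q = 11/(11 - 1) = 1.1
|y|^q = 6.6451^1.1 = 8.0307
f*(6.6451) = 8.0307 / 1.1 = 7.3006


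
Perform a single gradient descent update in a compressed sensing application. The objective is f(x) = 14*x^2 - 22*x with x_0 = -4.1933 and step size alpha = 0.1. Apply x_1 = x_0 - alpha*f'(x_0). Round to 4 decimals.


We compute the gradient at x_0 and apply the update.
f'(x) = 28*x - 22
f'(-4.1933) = 28*-4.1933 - 22 = -139.4124
x_1 = -4.1933 - 0.1*-139.4124 = 9.7479


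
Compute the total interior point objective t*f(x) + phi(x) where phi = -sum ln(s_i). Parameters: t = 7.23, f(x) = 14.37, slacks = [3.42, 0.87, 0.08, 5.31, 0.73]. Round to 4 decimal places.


Step 1: Compute log-barrier.
ln values: [1.2296, -0.1393, -2.5257, 1.6696, -0.3147]
phi = -(1.2296 - 0.1393 - 2.5257 + 1.6696 - 0.3147) = 0.0805
Step 2: Compute augmented objective.
t*f(x) = 7.23*14.37 = 103.8951
Total = 103.8951 + 0.0805 = 103.9756


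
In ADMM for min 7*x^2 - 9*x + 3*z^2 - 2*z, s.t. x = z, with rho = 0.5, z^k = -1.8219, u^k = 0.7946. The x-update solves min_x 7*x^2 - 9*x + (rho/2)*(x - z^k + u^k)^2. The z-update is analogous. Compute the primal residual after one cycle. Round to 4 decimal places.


ADMM iteration with rho = 0.5, z^k = -1.8219, u^k = 0.7946
Step 1: x-update.
Minimize 7*x^2 - 9*x + (0.5/2)*(x + 1.8219 + 0.7946)^2
FOC: (2*7 + 0.5)*x = 9 + 0.5*(-1.8219 - 0.7946)
x^{k+1} = 0.5305
Step 2: z-update.
Minimize 3*z^2 - 2*z + (0.5/2)*(0.5305 - z + 0.7946)^2
FOC: (2*3 + 0.5)*z = 2 + 0.5*(0.5305 + 0.7946)
z^{k+1} = 0.4096
Step 3: u-update.
u^{k+1} = 0.7946 + 0.5305 - 0.4096 = 0.9154
Step 4: Primal residual = |0.5305 - 0.4096| = 0.1208


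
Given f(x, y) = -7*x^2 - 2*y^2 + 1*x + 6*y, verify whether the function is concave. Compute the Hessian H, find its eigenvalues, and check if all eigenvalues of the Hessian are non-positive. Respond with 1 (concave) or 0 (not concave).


The Hessian of f(x,y) = -7*x^2 - 2*y^2 + 1*x + 6*y is:
H = [[-14, 0], [0, -4]]
Trace = -14 - 4 = -18
Determinant = -14*-4 - (0)^2 = 56
Discriminant = (-18)^2 - 4*56 = 100.0
Eigenvalues: lambda_1 = -14.0, lambda_2 = -4.0
The function is concave.

1


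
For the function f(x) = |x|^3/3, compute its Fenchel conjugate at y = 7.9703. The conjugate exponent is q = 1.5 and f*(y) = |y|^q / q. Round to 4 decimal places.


The conjugate exponent q satisfies 1/p + 1/q = 1.
p = 3, so q = 3/(3 - 1) = 1.5
|y|^q = 7.9703^1.5 = 22.5015
f*(7.9703) = 22.5015 / 1.5 = 15.001


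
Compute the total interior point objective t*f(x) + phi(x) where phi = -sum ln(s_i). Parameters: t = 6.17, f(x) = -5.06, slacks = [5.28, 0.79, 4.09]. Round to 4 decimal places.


Step 1: Compute log-barrier.
ln values: [1.6639, -0.2357, 1.4085]
phi = -(1.6639 - 0.2357 + 1.4085) = -2.8367
Step 2: Compute augmented objective.
t*f(x) = 6.17*-5.06 = -31.2202
Total = -31.2202 - 2.8367 = -34.0569


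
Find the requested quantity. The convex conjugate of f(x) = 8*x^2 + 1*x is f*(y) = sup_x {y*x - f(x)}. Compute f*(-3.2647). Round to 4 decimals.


f*(y) = sup_x {y*x - a*x^2 - b*x} = sup_x {(y-b)*x - a*x^2}
FOC: (y - b) - 2a*x = 0 => x* = (y - b)/(2a)
x* = (-3.2647 - 1)/(2*8) = -0.2665
f*(-3.2647) = (y-b)^2/(4a) = (-3.2647 - 1)^2/(4*8)
= 18.1877/32 = 0.5684


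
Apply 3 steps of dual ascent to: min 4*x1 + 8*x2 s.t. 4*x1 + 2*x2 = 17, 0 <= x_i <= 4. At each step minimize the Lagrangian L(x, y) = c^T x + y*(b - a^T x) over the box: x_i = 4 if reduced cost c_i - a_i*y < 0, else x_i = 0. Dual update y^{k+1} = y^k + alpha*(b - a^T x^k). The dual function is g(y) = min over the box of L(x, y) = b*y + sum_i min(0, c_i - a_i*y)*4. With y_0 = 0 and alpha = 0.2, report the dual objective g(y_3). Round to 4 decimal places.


Dual ascent for LP: min 4*x1 + 8*x2, 4*x1 + 2*x2 = 17, 0 <= x_i <= 4
Step 1: y^k = 0.0, reduced costs: (4.0, 8.0)
  x^k = (0.0, 0.0), subgradient = b - a^T x = 17.0
  y^{k+1} = 0.0 + 0.2*17.0 = 3.4
Step 2: y^k = 3.4, reduced costs: (-9.6, 1.2)
  x^k = (4.0, 0.0), subgradient = b - a^T x = 1.0
  y^{k+1} = 3.4 + 0.2*1.0 = 3.6
Step 3: y^k = 3.6, reduced costs: (-10.4, 0.8)
  x^k = (4.0, 0.0), subgradient = b - a^T x = 1.0
  y^{k+1} = 3.6 + 0.2*1.0 = 3.8
Dual objective at y_3 = 3.8: reduced costs (-11.2, 0.4), box minimizer x = (4.0, 0.0)
g(y_3) = b*y + (c1 - a1*y)*x1 + (c2 - a2*y)*x2 = 17*3.8 + (-11.2)*4.0 + 0.4*0.0 = 64.6 - 44.8 + 0.0 = 19.8


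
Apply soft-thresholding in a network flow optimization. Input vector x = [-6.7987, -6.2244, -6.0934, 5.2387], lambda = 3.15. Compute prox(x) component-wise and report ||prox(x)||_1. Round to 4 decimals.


Soft-thresholding with lambda = 3.15:
prox(-6.7987) = sign(-6.7987)*max(|-6.7987| - 3.15, 0) = -3.6487
prox(-6.2244) = sign(-6.2244)*max(|-6.2244| - 3.15, 0) = -3.0744
prox(-6.0934) = sign(-6.0934)*max(|-6.0934| - 3.15, 0) = -2.9434
prox(5.2387) = sign(5.2387)*max(|5.2387| - 3.15, 0) = 2.0887
prox(x) = [-3.6487, -3.0744, -2.9434, 2.0887]
||prox(x)||_1 = 3.6487 + 3.0744 + 2.9434 + 2.0887 = 11.7552


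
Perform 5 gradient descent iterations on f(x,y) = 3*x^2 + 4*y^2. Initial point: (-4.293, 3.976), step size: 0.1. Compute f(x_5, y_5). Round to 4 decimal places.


Gradient descent on f(x,y) = 3*x^2 + 4*y^2.
Starting point: (-4.293, 3.976), alpha = 0.1
Step 1: grad_x = 2*3*-4.293 = -25.758, grad_y = 2*4*3.976 = 31.808
  x_1 = -4.293 - 0.1*-25.758 = -1.7172
  y_1 = 3.976 - 0.1*31.808 = 0.7952
Step 2: grad_x = 2*3*-1.7172 = -10.3032, grad_y = 2*4*0.7952 = 6.3616
  x_2 = -1.7172 - 0.1*-10.3032 = -0.6869
  y_2 = 0.7952 - 0.1*6.3616 = 0.159
Step 3: grad_x = 2*3*-0.6869 = -4.1213, grad_y = 2*4*0.159 = 1.2723
  x_3 = -0.6869 - 0.1*-4.1213 = -0.2748
  y_3 = 0.159 - 0.1*1.2723 = 0.0318
Step 4: grad_x = 2*3*-0.2748 = -1.6485, grad_y = 2*4*0.0318 = 0.2545
  x_4 = -0.2748 - 0.1*-1.6485 = -0.1099
  y_4 = 0.0318 - 0.1*0.2545 = 0.0064
Step 5: grad_x = 2*3*-0.1099 = -0.6594, grad_y = 2*4*0.0064 = 0.0509
  x_5 = -0.1099 - 0.1*-0.6594 = -0.044
  y_5 = 0.0064 - 0.1*0.0509 = 0.0013
f(-0.044, 0.0013) = 3*(-0.044)^2 + 4*0.0013^2 = 0.0058


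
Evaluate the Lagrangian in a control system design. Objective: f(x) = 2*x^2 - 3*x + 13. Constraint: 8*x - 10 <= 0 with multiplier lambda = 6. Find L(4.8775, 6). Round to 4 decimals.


Step 1: Evaluate f(x).
f(4.8775) = 2*4.8775^2 - 3*4.8775 + 13 = 45.9475
Step 2: Evaluate g(x).
g(4.8775) = 8*4.8775 - 10 = 29.02
Step 3: Compute Lagrangian.
L = 45.9475 + 6*29.02 = 220.0675


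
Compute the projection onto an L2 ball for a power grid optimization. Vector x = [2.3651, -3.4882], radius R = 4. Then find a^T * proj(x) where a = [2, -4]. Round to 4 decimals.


Step 1: Compute ||x|| (intermediates to 6 decimals).
||x|| = sqrt(2.3651^2 + (-3.4882)^2) = 4.214408
Step 2: Project.
Since ||x|| > R, scale = R/||x|| = 4/4.214408 = 0.949125, proj(x) = scale * x
proj(x) = [2.244776, -3.310738]
Step 3: Dot product.
a^T * proj(x) = 2*2.244776 - 4*(-3.310738) = 17.7325


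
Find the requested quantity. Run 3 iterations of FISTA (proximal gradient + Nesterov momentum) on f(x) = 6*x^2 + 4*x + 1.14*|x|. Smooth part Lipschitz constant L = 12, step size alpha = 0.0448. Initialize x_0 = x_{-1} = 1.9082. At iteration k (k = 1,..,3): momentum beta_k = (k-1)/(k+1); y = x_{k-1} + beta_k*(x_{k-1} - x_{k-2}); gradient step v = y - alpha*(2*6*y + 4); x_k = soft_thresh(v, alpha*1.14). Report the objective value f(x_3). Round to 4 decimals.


FISTA on f(x) = 6*x^2 + 4*x + 1.14*|x|
L = 12, alpha = 0.0448
Iteration 1: beta = 0.0, y = 1.9082 + 0.0*(1.9082 - 1.9082) = 1.9082
  grad(y) = 26.8984, v = y - alpha*grad = 0.7032
  prox(v) = soft_thresh(0.7032, 0.0511) = 0.6521
Iteration 2: beta = 0.3333, y = 0.6521 + 0.3333*(0.6521 - 1.9082) = 0.2334
  grad(y) = 6.8005, v = y - alpha*grad = -0.0713
  prox(v) = soft_thresh(-0.0713, 0.0511) = -0.0202
Iteration 3: beta = 0.5, y = -0.0202 + 0.5*(-0.0202 - 0.6521) = -0.3564
  grad(y) = -0.2764, v = y - alpha*grad = -0.344
  prox(v) = soft_thresh(-0.344, 0.0511) = -0.2929
f(x_3) = 6*(-0.2929)^2 + 4*(-0.2929) + 1.14*|-0.2929| = -0.3229


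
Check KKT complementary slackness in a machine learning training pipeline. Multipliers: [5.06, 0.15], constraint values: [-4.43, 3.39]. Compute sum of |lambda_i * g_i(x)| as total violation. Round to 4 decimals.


KKT complementary slackness check:
lambda_1 * g_1 = 5.06 * -4.43 = -22.4158
lambda_2 * g_2 = 0.15 * 3.39 = 0.5085
Total violation = 22.4158 + 0.5085 = 22.9243


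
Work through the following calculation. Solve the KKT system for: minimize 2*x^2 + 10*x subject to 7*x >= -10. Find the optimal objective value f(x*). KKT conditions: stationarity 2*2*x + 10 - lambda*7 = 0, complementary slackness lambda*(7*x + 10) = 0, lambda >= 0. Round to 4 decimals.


Step 1: Try lambda = 0 (constraint inactive).
x_unc = -10/(2*2) = -2.5
Check: 7*-2.5 = -17.5 < -10 -- violated!
Step 2: Constraint must be active: 7*x = -10
x* = -10/7 = -1.4286 (rounded; the exact value -10/7 is used below)
lambda = (2*2*(-10/7) + 10)/7 = 0.6122
Step 3: Compute optimal value.
f(x*) = 2*(-10/7)^2 + 10*(-10/7) = -10.2041


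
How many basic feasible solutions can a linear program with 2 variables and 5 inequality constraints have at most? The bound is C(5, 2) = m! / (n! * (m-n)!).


Each vertex corresponds to some choice of n active constraints out of m, so the number of vertices is at most C(m, n) = m! / (n!(m-n)!).
m = 5, n = 2
Numerator: 5 * 4
Denominator: 2! = 2
C(5, 2) = 10


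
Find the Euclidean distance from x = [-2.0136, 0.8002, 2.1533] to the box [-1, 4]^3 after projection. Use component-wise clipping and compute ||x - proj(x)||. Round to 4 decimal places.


Project each component onto [-1, 4].
clip(-2.0136) = -1.0, clip(0.8002) = 0.8002, clip(2.1533) = 2.1533
Projection = [-1.0, 0.8002, 2.1533]
Squared diffs: [1.0274, 0.0, 0.0]
Distance = sqrt(1.0274) = 1.0136


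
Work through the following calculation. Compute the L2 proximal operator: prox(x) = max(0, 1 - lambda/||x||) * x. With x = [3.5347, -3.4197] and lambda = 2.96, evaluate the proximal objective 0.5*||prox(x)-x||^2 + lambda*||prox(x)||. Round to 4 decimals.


Step 1: Compute ||x||.
||x|| = 4.9182
Step 2: Compute scaling factor.
scale = max(0, 1 - 2.96/4.9182) = 0.3982
Step 3: prox(x) = [1.4073, -1.3616]
||prox(x)|| = 1.9582
Step 4: Proximal objective.
0.5*||prox-x||^2 = 4.3808
lambda*||prox|| = 5.7963
Total = 10.177


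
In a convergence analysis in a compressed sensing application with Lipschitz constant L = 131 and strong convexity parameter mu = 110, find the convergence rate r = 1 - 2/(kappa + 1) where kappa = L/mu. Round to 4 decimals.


Step 1: Compute the condition number.
kappa = L/mu = 131/110 = 1.1909
Step 2: Compute the convergence rate.
r = 1 - 2/(kappa + 1) = 1 - 2*mu/(L + mu) = (L - mu)/(L + mu) = 21/241 = 0.0871


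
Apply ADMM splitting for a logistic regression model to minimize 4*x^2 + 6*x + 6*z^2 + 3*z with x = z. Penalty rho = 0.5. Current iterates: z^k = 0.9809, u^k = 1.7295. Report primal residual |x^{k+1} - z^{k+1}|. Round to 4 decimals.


ADMM iteration with rho = 0.5, z^k = 0.9809, u^k = 1.7295
Step 1: x-update.
Minimize 4*x^2 + 6*x + (0.5/2)*(x - 0.9809 + 1.7295)^2
FOC: (2*4 + 0.5)*x = -6 + 0.5*(0.9809 - 1.7295)
x^{k+1} = -0.7499
Step 2: z-update.
Minimize 6*z^2 + 3*z + (0.5/2)*(-0.7499 - z + 1.7295)^2
FOC: (2*6 + 0.5)*z = -3 + 0.5*(-0.7499 + 1.7295)
z^{k+1} = -0.2008
Step 3: u-update.
u^{k+1} = 1.7295 - 0.7499 + 0.2008 = 1.1804
Step 4: Primal residual = |-0.7499 + 0.2008| = 0.5491


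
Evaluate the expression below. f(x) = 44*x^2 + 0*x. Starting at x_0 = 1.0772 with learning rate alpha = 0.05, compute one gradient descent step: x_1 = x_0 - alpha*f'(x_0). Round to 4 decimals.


We compute the gradient at x_0 and apply the update.
f'(x) = 88*x + 0
f'(1.0772) = 88*1.0772 + 0 = 94.7936
x_1 = 1.0772 - 0.05*94.7936 = -3.6625


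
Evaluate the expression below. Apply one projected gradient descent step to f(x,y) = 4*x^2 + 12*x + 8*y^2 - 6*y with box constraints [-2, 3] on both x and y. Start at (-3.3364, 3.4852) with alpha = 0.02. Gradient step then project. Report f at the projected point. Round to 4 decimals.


Step 1: Compute gradient at (-3.3364, 3.4852).
grad_x = 2*4*-3.3364 + 12 = -14.6912
grad_y = 2*8*3.4852 - 6 = 49.7632
Step 2: Gradient step.
x_raw = -3.3364 - 0.02*-14.6912 = -3.0426
y_raw = 3.4852 - 0.02*49.7632 = 2.4899
Step 3: Project onto [-2, 3].
x_proj = clip(-3.0426) = -2.0
y_proj = clip(2.4899) = 2.4899
Step 4: Evaluate f.
f(-2.0, 2.4899) = 26.6586


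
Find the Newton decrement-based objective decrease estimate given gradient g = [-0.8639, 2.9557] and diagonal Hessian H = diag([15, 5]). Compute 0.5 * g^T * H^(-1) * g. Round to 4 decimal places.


Step 1: H is diagonal, so H^(-1) * g = [-0.0576, 0.5911].
Step 2: g^T H^(-1) g = sum_i g_i^2 / H_ii
  = (-0.8639)^2/15 + (2.9557)^2/5
  = 0.0498 + 1.7472 = 1.797
Step 3: Objective decrease = 0.5 * g^T H^(-1) g = 0.8985


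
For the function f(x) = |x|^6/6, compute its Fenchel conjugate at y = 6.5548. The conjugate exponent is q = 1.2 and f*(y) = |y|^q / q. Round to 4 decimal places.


The conjugate exponent q satisfies 1/p + 1/q = 1.
p = 6, so q = 6/(6 - 1) = 1.2
|y|^q = 6.5548^1.2 = 9.5471
f*(6.5548) = 9.5471 / 1.2 = 7.9559


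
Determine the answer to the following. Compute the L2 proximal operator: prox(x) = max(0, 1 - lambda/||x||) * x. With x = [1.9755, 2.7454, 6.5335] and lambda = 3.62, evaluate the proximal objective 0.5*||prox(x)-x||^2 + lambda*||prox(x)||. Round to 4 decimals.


Step 1: Compute ||x||.
||x|| = 7.3571
Step 2: Compute scaling factor.
scale = max(0, 1 - 3.62/7.3571) = 0.508
Step 3: prox(x) = [1.0035, 1.3945, 3.3187]
||prox(x)|| = 3.7371
Step 4: Proximal objective.
0.5*||prox-x||^2 = 6.5522
lambda*||prox|| = 13.5283
Total = 20.0804


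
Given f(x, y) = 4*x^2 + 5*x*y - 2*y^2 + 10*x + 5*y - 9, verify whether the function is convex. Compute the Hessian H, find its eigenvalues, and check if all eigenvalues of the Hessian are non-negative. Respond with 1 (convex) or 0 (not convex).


The Hessian of f(x,y) = 4*x^2 + 5*x*y - 2*y^2 + 10*x + 5*y - 9 is:
H = [[8, 5], [5, -4]]
Trace = 8 - 4 = 4
Determinant = 8*-4 - (5)^2 = -57
Discriminant = (4)^2 - 4*-57 = 244.0
Eigenvalues: lambda_1 = -5.8102, lambda_2 = 9.8102
The function is not convex.

0


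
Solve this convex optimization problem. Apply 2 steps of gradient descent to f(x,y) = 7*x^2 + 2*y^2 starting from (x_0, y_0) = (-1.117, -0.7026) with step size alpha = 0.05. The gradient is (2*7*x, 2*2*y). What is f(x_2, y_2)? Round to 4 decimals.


Gradient descent on f(x,y) = 7*x^2 + 2*y^2.
Starting point: (-1.117, -0.7026), alpha = 0.05
Step 1: grad_x = 2*7*-1.117 = -15.638, grad_y = 2*2*-0.7026 = -2.8104
  x_1 = -1.117 - 0.05*-15.638 = -0.3351
  y_1 = -0.7026 - 0.05*-2.8104 = -0.5621
Step 2: grad_x = 2*7*-0.3351 = -4.6914, grad_y = 2*2*-0.5621 = -2.2483
  x_2 = -0.3351 - 0.05*-4.6914 = -0.1005
  y_2 = -0.5621 - 0.05*-2.2483 = -0.4497
f(-0.1005, -0.4497) = 7*(-0.1005)^2 + 2*(-0.4497)^2 = 0.4751


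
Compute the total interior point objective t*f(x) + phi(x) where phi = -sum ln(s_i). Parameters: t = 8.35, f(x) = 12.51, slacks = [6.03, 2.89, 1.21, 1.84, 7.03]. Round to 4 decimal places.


Step 1: Compute log-barrier.
ln values: [1.7967, 1.0613, 0.1906, 0.6098, 1.9502]
phi = -(1.7967 + 1.0613 + 0.1906 + 0.6098 + 1.9502) = -5.6086
Step 2: Compute augmented objective.
t*f(x) = 8.35*12.51 = 104.4585
Total = 104.4585 - 5.6086 = 98.8499


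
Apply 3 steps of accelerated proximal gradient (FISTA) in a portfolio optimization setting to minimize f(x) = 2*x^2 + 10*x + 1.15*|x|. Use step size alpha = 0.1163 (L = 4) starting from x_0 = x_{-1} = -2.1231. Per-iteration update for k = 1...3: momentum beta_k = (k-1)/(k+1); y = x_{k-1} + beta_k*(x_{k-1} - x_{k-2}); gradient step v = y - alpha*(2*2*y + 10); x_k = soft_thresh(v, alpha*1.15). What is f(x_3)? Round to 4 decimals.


FISTA on f(x) = 2*x^2 + 10*x + 1.15*|x|
L = 4, alpha = 0.1163
Iteration 1: beta = 0.0, y = -2.1231 + 0.0*(-2.1231 + 2.1231) = -2.1231
  grad(y) = 1.5076, v = y - alpha*grad = -2.2984
  prox(v) = soft_thresh(-2.2984, 0.1337) = -2.1647
Iteration 2: beta = 0.3333, y = -2.1647 + 0.3333*(-2.1647 + 2.1231) = -2.1786
  grad(y) = 1.2858, v = y - alpha*grad = -2.3281
  prox(v) = soft_thresh(-2.3281, 0.1337) = -2.1943
Iteration 3: beta = 0.5, y = -2.1943 + 0.5*(-2.1943 + 2.1647) = -2.2092
  grad(y) = 1.1633, v = y - alpha*grad = -2.3445
  prox(v) = soft_thresh(-2.3445, 0.1337) = -2.2107
f(x_3) = 2*(-2.2107)^2 + 10*(-2.2107) + 1.15*|-2.2107| = -9.7903


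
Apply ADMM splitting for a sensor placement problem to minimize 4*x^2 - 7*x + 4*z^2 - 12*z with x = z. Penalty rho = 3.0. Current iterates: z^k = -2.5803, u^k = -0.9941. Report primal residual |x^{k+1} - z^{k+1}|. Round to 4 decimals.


ADMM iteration with rho = 3.0, z^k = -2.5803, u^k = -0.9941
Step 1: x-update.
Minimize 4*x^2 - 7*x + (3.0/2)*(x + 2.5803 - 0.9941)^2
FOC: (2*4 + 3.0)*x = 7 + 3.0*(-2.5803 + 0.9941)
x^{k+1} = 0.2038
Step 2: z-update.
Minimize 4*z^2 - 12*z + (3.0/2)*(0.2038 - z - 0.9941)^2
FOC: (2*4 + 3.0)*z = 12 + 3.0*(0.2038 - 0.9941)
z^{k+1} = 0.8754
Step 3: u-update.
u^{k+1} = -0.9941 + 0.2038 - 0.8754 = -1.6657
Step 4: Primal residual = |0.2038 - 0.8754| = 0.6716


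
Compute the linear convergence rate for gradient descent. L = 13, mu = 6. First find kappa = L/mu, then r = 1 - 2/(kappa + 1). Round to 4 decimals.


Step 1: Compute the condition number.
kappa = L/mu = 13/6 = 2.1667
Step 2: Compute the convergence rate.
r = 1 - 2/(kappa + 1) = 1 - 2*mu/(L + mu) = (L - mu)/(L + mu) = 7/19 = 0.3684


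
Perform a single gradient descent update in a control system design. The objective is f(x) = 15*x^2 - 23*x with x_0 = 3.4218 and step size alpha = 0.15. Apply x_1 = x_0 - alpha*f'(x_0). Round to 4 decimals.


We compute the gradient at x_0 and apply the update.
f'(x) = 30*x - 23
f'(3.4218) = 30*3.4218 - 23 = 79.654
x_1 = 3.4218 - 0.15*79.654 = -8.5263


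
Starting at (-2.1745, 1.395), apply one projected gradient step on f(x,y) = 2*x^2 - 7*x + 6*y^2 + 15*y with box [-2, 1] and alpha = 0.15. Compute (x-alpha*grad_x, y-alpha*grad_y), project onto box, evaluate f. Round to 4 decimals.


Step 1: Compute gradient at (-2.1745, 1.395).
grad_x = 2*2*-2.1745 - 7 = -15.698
grad_y = 2*6*1.395 + 15 = 31.74
Step 2: Gradient step.
x_raw = -2.1745 - 0.15*-15.698 = 0.1802
y_raw = 1.395 - 0.15*31.74 = -3.366
Step 3: Project onto [-2, 1].
x_proj = clip(0.1802) = 0.1802
y_proj = clip(-3.366) = -2.0
Step 4: Evaluate f.
f(0.1802, -2.0) = -7.1965


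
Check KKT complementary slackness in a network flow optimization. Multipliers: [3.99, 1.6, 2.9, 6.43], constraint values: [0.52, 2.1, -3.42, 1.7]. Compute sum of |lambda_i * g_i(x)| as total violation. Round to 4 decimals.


KKT complementary slackness check:
lambda_1 * g_1 = 3.99 * 0.52 = 2.0748
lambda_2 * g_2 = 1.6 * 2.1 = 3.36
lambda_3 * g_3 = 2.9 * -3.42 = -9.918
lambda_4 * g_4 = 6.43 * 1.7 = 10.931
Total violation = 2.0748 + 3.36 + 9.918 + 10.931 = 26.2838


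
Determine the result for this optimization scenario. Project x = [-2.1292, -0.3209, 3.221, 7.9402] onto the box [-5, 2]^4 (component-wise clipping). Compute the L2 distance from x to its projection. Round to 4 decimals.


Project each component onto [-5, 2].
clip(-2.1292) = -2.1292, clip(-0.3209) = -0.3209, clip(3.221) = 2.0, clip(7.9402) = 2.0
Projection = [-2.1292, -0.3209, 2.0, 2.0]
Squared diffs: [0.0, 0.0, 1.4908, 35.286]
Distance = sqrt(36.7768) = 6.0644


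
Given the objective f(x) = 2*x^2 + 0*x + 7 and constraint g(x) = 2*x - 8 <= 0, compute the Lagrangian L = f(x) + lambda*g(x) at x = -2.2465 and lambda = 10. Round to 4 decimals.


Step 1: Evaluate f(x).
f(-2.2465) = 2*(-2.2465)^2 + 0*(-2.2465) + 7 = 17.0935
Step 2: Evaluate g(x).
g(-2.2465) = 2*-2.2465 - 8 = -12.493
Step 3: Compute Lagrangian.
L = 17.0935 + 10*-12.493 = -107.8365


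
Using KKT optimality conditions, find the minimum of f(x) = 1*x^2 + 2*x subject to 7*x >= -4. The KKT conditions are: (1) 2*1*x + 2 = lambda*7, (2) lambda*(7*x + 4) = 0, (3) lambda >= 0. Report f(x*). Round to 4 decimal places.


Step 1: Try lambda = 0 (constraint inactive).
x_unc = -2/(2*1) = -1.0
Check: 7*-1.0 = -7.0 < -4 -- violated!
Step 2: Constraint must be active: 7*x = -4
x* = -4/7 = -0.5714 (rounded; the exact value -4/7 is used below)
lambda = (2*1*(-4/7) + 2)/7 = 0.1224
Step 3: Compute optimal value.
f(x*) = 1*(-4/7)^2 + 2*(-4/7) = -0.8163


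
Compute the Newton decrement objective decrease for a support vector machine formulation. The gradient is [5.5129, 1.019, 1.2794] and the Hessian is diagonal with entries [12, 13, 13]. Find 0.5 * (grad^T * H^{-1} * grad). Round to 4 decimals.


Step 1: H is diagonal, so H^(-1) * g = [0.4594, 0.0784, 0.0984].
Step 2: g^T H^(-1) g = sum_i g_i^2 / H_ii
  = (5.5129)^2/12 + (1.019)^2/13 + (1.2794)^2/13
  = 2.5327 + 0.0799 + 0.1259 = 2.7385
Step 3: Objective decrease = 0.5 * g^T H^(-1) g = 1.3692


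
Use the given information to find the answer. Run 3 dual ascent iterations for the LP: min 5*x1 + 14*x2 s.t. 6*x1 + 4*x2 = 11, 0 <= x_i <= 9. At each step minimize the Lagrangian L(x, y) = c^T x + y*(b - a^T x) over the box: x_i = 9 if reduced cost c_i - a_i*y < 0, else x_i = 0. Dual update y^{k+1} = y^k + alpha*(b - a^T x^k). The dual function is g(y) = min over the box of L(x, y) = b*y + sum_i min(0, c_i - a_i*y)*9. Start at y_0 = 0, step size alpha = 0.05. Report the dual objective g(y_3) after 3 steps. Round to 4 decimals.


Dual ascent for LP: min 5*x1 + 14*x2, 6*x1 + 4*x2 = 11, 0 <= x_i <= 9
Step 1: y^k = 0.0, reduced costs: (5.0, 14.0)
  x^k = (0.0, 0.0), subgradient = b - a^T x = 11.0
  y^{k+1} = 0.0 + 0.05*11.0 = 0.55
Step 2: y^k = 0.55, reduced costs: (1.7, 11.8)
  x^k = (0.0, 0.0), subgradient = b - a^T x = 11.0
  y^{k+1} = 0.55 + 0.05*11.0 = 1.1
Step 3: y^k = 1.1, reduced costs: (-1.6, 9.6)
  x^k = (9.0, 0.0), subgradient = b - a^T x = -43.0
  y^{k+1} = 1.1 + 0.05*-43.0 = -1.05
Dual objective at y_3 = -1.05: reduced costs (11.3, 18.2), box minimizer x = (0.0, 0.0)
g(y_3) = b*y + (c1 - a1*y)*x1 + (c2 - a2*y)*x2 = 11*(-1.05) + 11.3*0.0 + 18.2*0.0 = -11.55 + 0.0 + 0.0 = -11.55
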